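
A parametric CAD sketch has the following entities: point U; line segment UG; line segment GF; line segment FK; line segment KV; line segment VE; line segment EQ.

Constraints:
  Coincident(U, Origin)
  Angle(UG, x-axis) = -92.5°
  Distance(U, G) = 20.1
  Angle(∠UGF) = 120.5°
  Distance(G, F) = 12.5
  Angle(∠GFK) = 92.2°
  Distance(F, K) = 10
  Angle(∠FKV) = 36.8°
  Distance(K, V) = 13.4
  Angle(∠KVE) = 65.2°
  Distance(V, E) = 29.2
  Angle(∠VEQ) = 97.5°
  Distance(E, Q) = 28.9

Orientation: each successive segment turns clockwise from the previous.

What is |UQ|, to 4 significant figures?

53.68

∠KVE = 65.2° gives VE at -137.8° from the x-axis; with |VE| = 29.2, E = (-26.24, -42.16). ∠VEQ = 97.5° gives EQ at 139.7° from the x-axis; with |EQ| = 28.9, Q = (-48.28, -23.46). Then |UQ| = |Q − U| = 53.68.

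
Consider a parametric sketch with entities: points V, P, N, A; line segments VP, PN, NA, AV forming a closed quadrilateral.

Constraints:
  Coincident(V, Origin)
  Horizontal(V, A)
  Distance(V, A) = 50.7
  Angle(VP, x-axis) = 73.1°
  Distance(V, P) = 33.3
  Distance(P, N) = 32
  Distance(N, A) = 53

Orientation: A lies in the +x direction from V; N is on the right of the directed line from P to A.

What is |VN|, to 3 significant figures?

3.13

V is at the origin; VA is horizontal with |VA| = 50.7 and A in +x, so A = (50.7, 0). VP runs at 73.1° with |VP| = 33.3, so P = (9.68, 31.9). N is determined by |PN| = 32.0 and |NA| = 53.0 together: it lies at the intersection of circle(P, 32.0) and circle(A, 53.0). With |PA| = 51.9, the foot of the radical line on PA is 8.79 from P and the perpendicular offset is √(32.0² − 8.79²) = 30.8. Taking the right-of-PA solution: N = (-2.26, 2.17).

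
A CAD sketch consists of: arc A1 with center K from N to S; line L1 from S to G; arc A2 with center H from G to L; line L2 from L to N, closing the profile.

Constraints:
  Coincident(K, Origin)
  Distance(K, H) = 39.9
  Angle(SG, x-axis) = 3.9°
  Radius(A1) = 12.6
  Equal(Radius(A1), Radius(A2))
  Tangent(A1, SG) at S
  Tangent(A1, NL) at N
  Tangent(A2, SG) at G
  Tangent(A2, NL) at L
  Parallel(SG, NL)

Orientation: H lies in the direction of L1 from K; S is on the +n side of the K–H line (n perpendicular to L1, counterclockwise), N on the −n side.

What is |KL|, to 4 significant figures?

41.84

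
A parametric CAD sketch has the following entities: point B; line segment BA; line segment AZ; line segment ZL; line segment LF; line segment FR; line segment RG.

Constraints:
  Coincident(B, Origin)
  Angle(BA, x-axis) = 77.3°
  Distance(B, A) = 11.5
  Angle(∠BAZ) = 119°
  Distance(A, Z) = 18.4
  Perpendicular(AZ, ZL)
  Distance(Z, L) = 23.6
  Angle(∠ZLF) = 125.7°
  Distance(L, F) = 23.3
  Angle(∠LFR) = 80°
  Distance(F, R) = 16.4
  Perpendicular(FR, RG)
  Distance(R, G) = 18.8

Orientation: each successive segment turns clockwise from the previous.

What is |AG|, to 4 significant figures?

17.03

B is at the origin; BA runs at 77.3° with length 11.5, so A = (2.528, 11.22). ∠BAZ = 119.0° gives AZ at 16.30° from the x-axis; with |AZ| = 18.4, Z = (20.19, 16.38). AZ ⟂ ZL, so ZL runs at -73.70°; with |ZL| = 23.6, L = (26.81, -6.268). ∠ZLF = 125.7° gives LF at -128.0° from the x-axis; with |LF| = 23.3, F = (12.47, -24.63). ∠LFR = 80.0° gives FR at 132.0° from the x-axis; with |FR| = 16.4, R = (1.494, -12.44). FR ⟂ RG, so RG runs at 42.00°; with |RG| = 18.8, G = (15.46, 0.1381). Then |AG| = |G − A| = 17.03.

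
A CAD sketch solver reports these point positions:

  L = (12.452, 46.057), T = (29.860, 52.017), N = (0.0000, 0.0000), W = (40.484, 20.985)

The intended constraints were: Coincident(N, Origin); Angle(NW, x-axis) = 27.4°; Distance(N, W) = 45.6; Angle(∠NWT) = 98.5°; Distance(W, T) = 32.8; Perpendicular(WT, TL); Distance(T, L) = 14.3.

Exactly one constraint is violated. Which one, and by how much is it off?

Distance(T, L) = 14.3 — off by 4.10.

N = (0.00, 0.00) ✓; NW at 27.40° ✓; |NW| = 45.60 ✓; ∠NWT = 98.50° ✓; |WT| = 32.80 ✓; ∠(WT, TL) = 90.00° ✓; |TL| = 18.40 ✗.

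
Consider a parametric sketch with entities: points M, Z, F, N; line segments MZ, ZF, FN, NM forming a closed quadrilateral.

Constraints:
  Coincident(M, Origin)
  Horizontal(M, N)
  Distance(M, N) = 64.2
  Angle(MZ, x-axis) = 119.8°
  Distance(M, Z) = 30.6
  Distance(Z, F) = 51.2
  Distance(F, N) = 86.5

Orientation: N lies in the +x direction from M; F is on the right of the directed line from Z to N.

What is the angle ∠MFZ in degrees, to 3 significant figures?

33.4°

M is at the origin; M and N share the same y with |MN| = 64.2 and N in +x, so N = (64.2, 0). MZ runs at 119.8° with |MZ| = 30.6, so Z = (-15.2, 26.6). F is determined by |ZF| = 51.2 and |FN| = 86.5 together: it lies at the intersection of circle(Z, 51.2) and circle(N, 86.5). With |ZN| = 83.7, the foot of the radical line on ZN is 12.8 from Z and the perpendicular offset is √(51.2² − 12.8²) = 49.6. Taking the right-of-ZN solution: F = (-18.8, -24.5).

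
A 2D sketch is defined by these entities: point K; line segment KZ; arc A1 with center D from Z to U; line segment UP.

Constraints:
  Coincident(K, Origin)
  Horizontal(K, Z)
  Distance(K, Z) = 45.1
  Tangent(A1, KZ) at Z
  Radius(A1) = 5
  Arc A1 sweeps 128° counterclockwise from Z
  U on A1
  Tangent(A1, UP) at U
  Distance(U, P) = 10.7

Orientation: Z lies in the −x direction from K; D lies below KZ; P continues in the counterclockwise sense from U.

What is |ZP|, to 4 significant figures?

16.72

On A1, Z sits at bearing 90° from D; a 128° counterclockwise sweep puts U at bearing 218°, so U = D + 5.0·(cos 218°, sin 218°) = (-49.04, -8.078). Tangency of A1 to UP means the radius DU is perpendicular to UP, so UP runs along (−sin 218°, cos 218°); with |UP| = 10.7, P = (-42.45, -16.51). Then |ZP| = |P − Z| = 16.72.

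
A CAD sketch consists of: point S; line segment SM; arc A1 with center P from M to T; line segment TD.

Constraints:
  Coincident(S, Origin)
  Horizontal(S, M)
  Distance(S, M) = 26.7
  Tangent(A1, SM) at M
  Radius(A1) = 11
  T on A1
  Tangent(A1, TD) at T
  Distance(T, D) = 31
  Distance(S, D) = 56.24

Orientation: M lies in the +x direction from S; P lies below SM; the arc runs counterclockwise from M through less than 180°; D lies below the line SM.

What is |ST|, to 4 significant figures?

25.35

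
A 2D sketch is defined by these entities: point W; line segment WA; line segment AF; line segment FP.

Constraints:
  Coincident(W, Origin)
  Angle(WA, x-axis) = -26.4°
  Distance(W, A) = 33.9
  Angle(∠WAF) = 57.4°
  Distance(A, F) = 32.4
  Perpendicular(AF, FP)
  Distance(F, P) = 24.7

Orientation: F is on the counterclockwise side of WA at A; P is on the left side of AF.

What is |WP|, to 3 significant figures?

14.7

W is at the origin; WA runs at -26.4° with length 33.9, so A = 33.9·(cos -26.4°, sin -26.4°) = (30.4, -15.1). ∠WAF = 57.4°, so AF runs at -26.4° + (180° − 57.4°) = 96.2° from the x-axis; with |AF| = 32.4, F = A + 32.4·(cos 96.2°, sin 96.2°) = (26.9, 17.1). AF ⟂ FP; with |FP| = 24.7 on the left of AF, P = F + 24.7·(-0.994, -0.108) = (2.31, 14.5). Then |WP| = |P − W| = 14.7.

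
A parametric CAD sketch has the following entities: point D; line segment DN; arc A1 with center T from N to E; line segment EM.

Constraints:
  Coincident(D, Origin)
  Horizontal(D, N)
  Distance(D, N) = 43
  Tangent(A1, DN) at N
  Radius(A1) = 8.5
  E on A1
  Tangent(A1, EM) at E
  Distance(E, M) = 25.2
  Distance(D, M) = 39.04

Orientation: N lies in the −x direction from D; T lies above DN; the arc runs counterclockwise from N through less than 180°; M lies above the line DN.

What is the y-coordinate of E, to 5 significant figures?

5.4791

Checks: |TE| = 8.500 ✓; ∠(TE, EM) = 90.00° ✓; |EM| = 25.20 ✓; |DM| = 39.04 ✓.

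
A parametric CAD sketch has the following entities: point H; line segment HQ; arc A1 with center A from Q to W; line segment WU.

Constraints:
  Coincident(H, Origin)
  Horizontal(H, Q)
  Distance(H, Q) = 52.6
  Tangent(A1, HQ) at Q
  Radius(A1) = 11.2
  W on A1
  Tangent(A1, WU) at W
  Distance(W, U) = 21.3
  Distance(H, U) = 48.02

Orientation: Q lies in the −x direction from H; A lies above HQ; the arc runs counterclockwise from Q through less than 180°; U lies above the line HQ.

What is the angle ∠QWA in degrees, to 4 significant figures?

50.52°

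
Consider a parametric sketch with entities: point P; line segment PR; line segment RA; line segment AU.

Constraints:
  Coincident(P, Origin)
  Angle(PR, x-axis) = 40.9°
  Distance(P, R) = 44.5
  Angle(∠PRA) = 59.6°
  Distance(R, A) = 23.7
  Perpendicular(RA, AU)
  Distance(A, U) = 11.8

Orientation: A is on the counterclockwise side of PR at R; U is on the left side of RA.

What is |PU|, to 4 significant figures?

26.61

P is at the origin; PR runs at 40.9° with length 44.5, so R = 44.5·(cos 40.9°, sin 40.9°) = (33.64, 29.14). ∠PRA = 59.6°, so RA runs at 40.9° + (180° − 59.6°) = 161.3° from the x-axis; with |RA| = 23.7, A = R + 23.7·(cos 161.3°, sin 161.3°) = (11.19, 36.73). RA ⟂ AU; with |AU| = 11.8 on the left of RA, U = A + 11.8·(-0.3206, -0.9472) = (7.403, 25.56). Then |PU| = |U − P| = 26.61.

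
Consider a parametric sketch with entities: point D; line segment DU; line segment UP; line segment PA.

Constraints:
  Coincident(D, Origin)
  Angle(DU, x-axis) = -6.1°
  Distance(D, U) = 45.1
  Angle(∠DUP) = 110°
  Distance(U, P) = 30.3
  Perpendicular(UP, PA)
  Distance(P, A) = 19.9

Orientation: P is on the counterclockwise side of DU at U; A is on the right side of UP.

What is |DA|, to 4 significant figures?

77.26

D is at the origin; DU runs at -6.1° with length 45.1, so U = 45.1·(cos -6.1°, sin -6.1°) = (44.84, -4.793). ∠DUP = 110.0°, so UP runs at -6.1° + (180° − 110.0°) = 63.90° from the x-axis; with |UP| = 30.3, P = U + 30.3·(cos 63.90°, sin 63.90°) = (58.17, 22.42). The perpendicularity gives PA at right angles to UP; with |PA| = 19.9 on the right of UP, A = P + 19.9·(0.8980, -0.4399) = (76.05, 13.66). Then |DA| = |A − D| = 77.26.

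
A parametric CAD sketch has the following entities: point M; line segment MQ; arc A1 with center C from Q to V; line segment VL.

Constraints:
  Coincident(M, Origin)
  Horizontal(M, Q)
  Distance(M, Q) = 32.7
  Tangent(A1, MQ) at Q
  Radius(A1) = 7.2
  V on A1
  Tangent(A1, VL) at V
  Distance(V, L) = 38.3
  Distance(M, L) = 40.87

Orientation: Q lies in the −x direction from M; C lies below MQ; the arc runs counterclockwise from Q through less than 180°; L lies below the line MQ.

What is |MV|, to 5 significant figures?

39.747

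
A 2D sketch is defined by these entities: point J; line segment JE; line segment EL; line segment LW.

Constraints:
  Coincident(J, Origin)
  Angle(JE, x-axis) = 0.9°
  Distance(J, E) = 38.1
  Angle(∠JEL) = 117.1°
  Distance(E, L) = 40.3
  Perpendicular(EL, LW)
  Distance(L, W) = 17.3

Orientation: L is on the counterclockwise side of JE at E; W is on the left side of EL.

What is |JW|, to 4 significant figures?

60.00

∠JEL = 117.1°, so EL runs at 0.9° + (180° − 117.1°) = 63.80° from the x-axis; with |EL| = 40.3, L = E + 40.3·(cos 63.80°, sin 63.80°) = (55.89, 36.76). EL ⟂ LW; with |LW| = 17.3 on the left of EL, W = L + 17.3·(-0.8973, 0.4415) = (40.37, 44.40). Then |JW| = |W − J| = 60.00.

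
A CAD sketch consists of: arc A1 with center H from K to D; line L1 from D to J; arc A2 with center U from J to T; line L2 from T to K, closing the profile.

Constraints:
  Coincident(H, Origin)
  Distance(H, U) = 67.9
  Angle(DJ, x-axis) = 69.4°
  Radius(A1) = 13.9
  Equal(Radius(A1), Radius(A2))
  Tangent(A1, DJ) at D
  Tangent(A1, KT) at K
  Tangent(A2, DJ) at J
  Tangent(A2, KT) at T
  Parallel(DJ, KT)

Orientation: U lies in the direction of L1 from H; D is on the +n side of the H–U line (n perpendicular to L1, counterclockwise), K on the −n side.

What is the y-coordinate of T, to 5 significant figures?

58.668

The slot axis is L1's direction at 69.4°, so u = (cos 69.4°, sin 69.4°) = (0.35184, 0.93606) and n = (−sin 69.4°, cos 69.4°) = (-0.93606, 0.35184). H is at the origin and U lies 67.9 along u from H, so U = 67.9·u = (23.890, 63.558). Tangency of A1 to both parallel lines with radius 13.9 puts D and K at H ± 13.9·n: D = (-13.011, 4.8906), K = (13.011, -4.8906). Equal radii place J and T the same way about U: J = U + 13.9·n = (10.879, 68.449), T = U − 13.9·n = (36.901, 58.668). So T.y = 58.668.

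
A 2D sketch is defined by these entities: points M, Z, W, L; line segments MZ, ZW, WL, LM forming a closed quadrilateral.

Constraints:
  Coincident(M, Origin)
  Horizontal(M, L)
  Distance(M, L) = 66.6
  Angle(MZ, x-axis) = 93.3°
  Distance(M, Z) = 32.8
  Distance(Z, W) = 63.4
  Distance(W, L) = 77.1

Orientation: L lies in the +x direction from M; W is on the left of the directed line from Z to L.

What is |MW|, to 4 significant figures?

87.38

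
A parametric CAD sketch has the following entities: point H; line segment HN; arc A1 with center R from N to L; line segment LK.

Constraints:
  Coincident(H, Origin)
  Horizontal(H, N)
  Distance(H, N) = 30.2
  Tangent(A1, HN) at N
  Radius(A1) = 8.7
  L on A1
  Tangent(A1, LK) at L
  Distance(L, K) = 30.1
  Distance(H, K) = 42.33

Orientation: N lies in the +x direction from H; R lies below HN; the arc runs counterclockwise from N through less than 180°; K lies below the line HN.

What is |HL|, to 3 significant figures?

22.9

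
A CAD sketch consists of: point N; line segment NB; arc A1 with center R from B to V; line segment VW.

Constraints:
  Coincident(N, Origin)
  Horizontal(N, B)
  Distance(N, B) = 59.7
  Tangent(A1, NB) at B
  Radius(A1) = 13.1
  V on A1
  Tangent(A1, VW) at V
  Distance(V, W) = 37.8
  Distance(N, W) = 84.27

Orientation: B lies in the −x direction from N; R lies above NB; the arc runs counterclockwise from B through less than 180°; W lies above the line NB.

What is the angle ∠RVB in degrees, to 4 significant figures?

31.05°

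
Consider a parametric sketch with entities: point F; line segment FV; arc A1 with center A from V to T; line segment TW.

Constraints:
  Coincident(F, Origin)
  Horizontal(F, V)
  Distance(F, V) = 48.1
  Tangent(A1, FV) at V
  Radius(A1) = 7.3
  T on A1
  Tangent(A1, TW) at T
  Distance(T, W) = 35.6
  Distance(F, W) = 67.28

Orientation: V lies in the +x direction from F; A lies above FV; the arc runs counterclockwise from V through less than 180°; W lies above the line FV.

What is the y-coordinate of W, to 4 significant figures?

43.50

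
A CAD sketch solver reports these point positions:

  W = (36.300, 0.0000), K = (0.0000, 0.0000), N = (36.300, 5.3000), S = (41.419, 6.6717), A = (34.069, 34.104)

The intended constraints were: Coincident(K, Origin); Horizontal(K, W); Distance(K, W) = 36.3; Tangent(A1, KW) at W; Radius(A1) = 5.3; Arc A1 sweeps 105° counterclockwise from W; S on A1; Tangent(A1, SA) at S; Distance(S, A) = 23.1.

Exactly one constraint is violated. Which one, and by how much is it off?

Distance(S, A) = 23.1 — off by 5.30.

K = (0.00, 0.00) ✓; K.y = 0.00, W.y = 0.00 ✓; |KW| = 36.30 ✓; ∠(NW, WK) = 90.00° ✓; |NW| = 5.300 ✓; bearing(N→S) − bearing(N→W) = 105.0° ✓; |NS| = 5.300 ✓; ∠(NS, SA) = 90.00° ✓; |SA| = 28.40 ✗.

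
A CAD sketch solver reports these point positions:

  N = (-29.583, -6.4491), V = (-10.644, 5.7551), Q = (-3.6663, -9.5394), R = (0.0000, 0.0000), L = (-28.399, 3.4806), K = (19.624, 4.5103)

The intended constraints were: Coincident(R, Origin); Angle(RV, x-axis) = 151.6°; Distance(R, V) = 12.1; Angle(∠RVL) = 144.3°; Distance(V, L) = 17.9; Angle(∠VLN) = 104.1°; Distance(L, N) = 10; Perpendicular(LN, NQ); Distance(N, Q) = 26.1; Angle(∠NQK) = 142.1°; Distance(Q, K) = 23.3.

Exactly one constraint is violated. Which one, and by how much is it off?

Distance(Q, K) = 23.3 — off by 3.90.

R = (0.00, 0.00) ✓; RV at 151.6° ✓; |RV| = 12.10 ✓; ∠RVL = 144.3° ✓; |VL| = 17.90 ✓; ∠VLN = 104.1° ✓; |LN| = 10.00 ✓; ∠(LN, NQ) = 90.00° ✓; |NQ| = 26.10 ✓; ∠NQK = 142.1° ✓; |QK| = 27.20 ✗.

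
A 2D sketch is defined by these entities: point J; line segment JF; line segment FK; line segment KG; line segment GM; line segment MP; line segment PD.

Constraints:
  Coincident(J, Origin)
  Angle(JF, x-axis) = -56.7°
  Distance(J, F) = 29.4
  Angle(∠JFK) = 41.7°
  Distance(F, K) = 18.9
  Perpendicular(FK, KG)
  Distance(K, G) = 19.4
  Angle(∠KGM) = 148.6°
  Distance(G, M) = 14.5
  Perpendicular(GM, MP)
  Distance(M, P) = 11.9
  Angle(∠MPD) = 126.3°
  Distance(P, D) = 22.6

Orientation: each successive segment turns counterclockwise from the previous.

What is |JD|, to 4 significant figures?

28.06

GM ⟂ MP, so MP runs at -67.00°; with |MP| = 11.9, P = (-8.987, -19.66). ∠MPD = 126.3° gives PD at -13.30° from the x-axis; with |PD| = 22.6, D = (13.01, -24.86). Then |JD| = |D − J| = 28.06.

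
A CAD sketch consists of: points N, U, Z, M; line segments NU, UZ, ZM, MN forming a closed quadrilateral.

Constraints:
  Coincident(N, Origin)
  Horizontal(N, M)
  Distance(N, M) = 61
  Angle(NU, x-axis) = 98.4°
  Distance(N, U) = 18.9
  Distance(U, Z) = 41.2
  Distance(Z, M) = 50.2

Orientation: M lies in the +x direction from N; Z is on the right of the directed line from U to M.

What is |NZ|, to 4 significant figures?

23.66

Checks: |UZ| = 41.20 ✓; |ZM| = 50.20 ✓.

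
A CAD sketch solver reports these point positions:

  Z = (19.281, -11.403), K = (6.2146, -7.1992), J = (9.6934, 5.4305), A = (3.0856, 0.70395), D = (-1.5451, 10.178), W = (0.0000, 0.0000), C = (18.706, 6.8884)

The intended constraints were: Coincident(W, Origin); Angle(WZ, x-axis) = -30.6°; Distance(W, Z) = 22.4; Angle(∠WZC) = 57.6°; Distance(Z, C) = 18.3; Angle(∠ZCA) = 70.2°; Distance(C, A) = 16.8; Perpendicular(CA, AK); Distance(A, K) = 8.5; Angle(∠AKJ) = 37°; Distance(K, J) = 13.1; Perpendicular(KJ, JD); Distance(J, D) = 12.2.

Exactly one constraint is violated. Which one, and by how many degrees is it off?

Perpendicular(KJ, JD) — off by 7.50°.

W = (0.00, 0.00) ✓; WZ at -30.60° ✓; |WZ| = 22.40 ✓; ∠WZC = 57.60° ✓; |ZC| = 18.30 ✓; ∠ZCA = 70.20° ✓; |CA| = 16.80 ✓; ∠(CA, AK) = 90.00° ✓; |AK| = 8.500 ✓; ∠AKJ = 37.00° ✓; |KJ| = 13.10 ✓; ∠(KJ, JD) = 82.50° ✗; |JD| = 12.20 ✓.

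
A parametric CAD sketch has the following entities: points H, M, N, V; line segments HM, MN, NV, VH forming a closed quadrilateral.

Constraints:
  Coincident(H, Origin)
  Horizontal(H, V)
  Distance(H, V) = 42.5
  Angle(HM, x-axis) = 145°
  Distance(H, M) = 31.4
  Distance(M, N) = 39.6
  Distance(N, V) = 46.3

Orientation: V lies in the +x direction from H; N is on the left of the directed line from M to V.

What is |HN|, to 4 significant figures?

35.28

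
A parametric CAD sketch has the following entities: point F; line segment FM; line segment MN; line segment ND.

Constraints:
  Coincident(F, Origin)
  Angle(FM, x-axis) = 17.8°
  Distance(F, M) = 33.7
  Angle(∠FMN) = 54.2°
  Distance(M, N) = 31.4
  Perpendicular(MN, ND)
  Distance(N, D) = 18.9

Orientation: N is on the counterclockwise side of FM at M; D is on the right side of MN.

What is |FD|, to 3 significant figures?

47.7

F is at the origin; FM runs at 17.8° with length 33.7, so M = 33.7·(cos 17.8°, sin 17.8°) = (32.1, 10.3). ∠FMN = 54.2°, so MN runs at 17.8° + (180° − 54.2°) = 144° from the x-axis; with |MN| = 31.4, N = M + 31.4·(cos 144°, sin 144°) = (6.81, 28.9). The perpendicularity gives ND at right angles to MN; with |ND| = 18.9 on the right of MN, D = N + 18.9·(0.593, 0.805) = (18.0, 44.1). Then |FD| = |D − F| = 47.7.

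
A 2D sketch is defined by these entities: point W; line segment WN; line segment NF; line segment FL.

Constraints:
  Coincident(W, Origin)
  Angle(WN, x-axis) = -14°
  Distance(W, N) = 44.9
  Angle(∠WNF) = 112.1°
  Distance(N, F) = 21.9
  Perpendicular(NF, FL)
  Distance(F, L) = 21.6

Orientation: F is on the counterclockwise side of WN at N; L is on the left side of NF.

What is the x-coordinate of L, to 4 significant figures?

39.02

W is at the origin; WN runs at -14.0° with length 44.9, so N = 44.9·(cos -14.0°, sin -14.0°) = (43.57, -10.86). ∠WNF = 112.1°, so NF runs at -14.0° + (180° − 112.1°) = 53.90° from the x-axis; with |NF| = 21.9, F = N + 21.9·(cos 53.90°, sin 53.90°) = (56.47, 6.833). NF ⟂ FL; with |FL| = 21.6 on the left of NF, L = F + 21.6·(-0.8080, 0.5892) = (39.02, 19.56). So L.x = 39.02.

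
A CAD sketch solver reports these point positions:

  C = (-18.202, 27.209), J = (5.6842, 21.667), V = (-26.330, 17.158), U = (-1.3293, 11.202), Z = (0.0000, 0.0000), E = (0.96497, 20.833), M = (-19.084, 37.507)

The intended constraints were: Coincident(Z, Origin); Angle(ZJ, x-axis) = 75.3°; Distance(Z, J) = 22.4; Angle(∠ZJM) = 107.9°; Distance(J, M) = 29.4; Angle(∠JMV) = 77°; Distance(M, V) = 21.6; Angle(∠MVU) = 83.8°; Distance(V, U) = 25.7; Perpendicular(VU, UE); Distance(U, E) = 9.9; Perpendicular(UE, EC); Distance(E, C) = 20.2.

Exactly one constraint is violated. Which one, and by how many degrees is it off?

Perpendicular(UE, EC) — off by 5.00°.

Z = (0.00, 0.00) ✓; ZJ at 75.30° ✓; |ZJ| = 22.40 ✓; ∠ZJM = 107.9° ✓; |JM| = 29.40 ✓; ∠JMV = 77.00° ✓; |MV| = 21.60 ✓; ∠MVU = 83.80° ✓; |VU| = 25.70 ✓; ∠(VU, UE) = 90.00° ✓; |UE| = 9.900 ✓; ∠(UE, EC) = 85.00° ✗; |EC| = 20.20 ✓.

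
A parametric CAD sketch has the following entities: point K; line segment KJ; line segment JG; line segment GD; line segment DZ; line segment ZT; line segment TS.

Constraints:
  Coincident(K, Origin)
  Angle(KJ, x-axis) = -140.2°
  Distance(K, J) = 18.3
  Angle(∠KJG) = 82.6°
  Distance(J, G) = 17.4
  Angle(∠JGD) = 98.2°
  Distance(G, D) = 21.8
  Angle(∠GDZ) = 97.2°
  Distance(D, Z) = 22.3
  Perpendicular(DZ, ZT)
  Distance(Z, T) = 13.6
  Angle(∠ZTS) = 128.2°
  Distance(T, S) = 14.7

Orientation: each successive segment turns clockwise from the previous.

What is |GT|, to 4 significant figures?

26.29

∠GDZ = 97.2° gives DZ at -42.20° from the x-axis; with |DZ| = 22.3, Z = (9.689, 2.185). The perpendicularity gives ZT at right angles to DZ, so ZT runs at -132.2°; with |ZT| = 13.6, T = (0.5537, -7.890). Then |GT| = |T − G| = 26.29.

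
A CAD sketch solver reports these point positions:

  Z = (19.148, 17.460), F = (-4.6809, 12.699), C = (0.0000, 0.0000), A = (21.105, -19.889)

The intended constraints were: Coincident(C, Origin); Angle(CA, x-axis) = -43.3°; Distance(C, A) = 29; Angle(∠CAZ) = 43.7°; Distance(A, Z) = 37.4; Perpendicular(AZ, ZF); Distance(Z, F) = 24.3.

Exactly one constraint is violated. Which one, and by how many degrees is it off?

Perpendicular(AZ, ZF) — off by 8.30°.

C = (0.00, 0.00) ✓; CA at -43.30° ✓; |CA| = 29.00 ✓; ∠CAZ = 43.70° ✓; |AZ| = 37.40 ✓; ∠(AZ, ZF) = 98.30° ✗; |ZF| = 24.30 ✓.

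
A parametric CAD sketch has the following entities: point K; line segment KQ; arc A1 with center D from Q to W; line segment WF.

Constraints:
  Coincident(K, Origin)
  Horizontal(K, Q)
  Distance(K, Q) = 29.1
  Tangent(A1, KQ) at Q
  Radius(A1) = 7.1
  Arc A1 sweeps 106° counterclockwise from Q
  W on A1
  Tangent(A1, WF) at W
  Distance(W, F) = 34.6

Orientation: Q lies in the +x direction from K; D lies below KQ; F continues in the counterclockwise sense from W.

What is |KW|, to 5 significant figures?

24.046

K is at the origin; KQ is horizontal with |KQ| = 29.1 and Q on the +x side, so Q = (29.100, 0.0000). The tangent condition forces DQ to be normal to KQ, so D = Q + (0, -7.1) = (29.100, -7.1000). On A1, Q sits at bearing 90° from D; a 106° counterclockwise sweep puts W at bearing 196°, so W = D + 7.1·(cos 196°, sin 196°) = (22.275, -9.0570). Then |KW| = |W − K| = 24.046.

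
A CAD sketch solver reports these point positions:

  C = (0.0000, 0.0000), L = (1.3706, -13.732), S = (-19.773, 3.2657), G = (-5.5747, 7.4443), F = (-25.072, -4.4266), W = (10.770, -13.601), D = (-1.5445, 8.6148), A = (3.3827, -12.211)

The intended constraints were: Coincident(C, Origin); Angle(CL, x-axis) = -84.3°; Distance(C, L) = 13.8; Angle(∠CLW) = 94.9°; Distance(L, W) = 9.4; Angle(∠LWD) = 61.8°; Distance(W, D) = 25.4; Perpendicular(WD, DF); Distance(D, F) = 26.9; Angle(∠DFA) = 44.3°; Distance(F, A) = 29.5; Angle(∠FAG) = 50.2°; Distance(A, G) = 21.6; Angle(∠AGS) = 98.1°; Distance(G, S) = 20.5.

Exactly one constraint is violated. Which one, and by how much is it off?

Distance(G, S) = 20.5 — off by 5.70.

C = (0.00, 0.00) ✓; CL at -84.30° ✓; |CL| = 13.80 ✓; ∠CLW = 94.90° ✓; |LW| = 9.400 ✓; ∠LWD = 61.80° ✓; |WD| = 25.40 ✓; ∠(WD, DF) = 90.00° ✓; |DF| = 26.90 ✓; ∠DFA = 44.30° ✓; |FA| = 29.50 ✓; ∠FAG = 50.20° ✓; |AG| = 21.60 ✓; ∠AGS = 98.10° ✓; |GS| = 14.80 ✗.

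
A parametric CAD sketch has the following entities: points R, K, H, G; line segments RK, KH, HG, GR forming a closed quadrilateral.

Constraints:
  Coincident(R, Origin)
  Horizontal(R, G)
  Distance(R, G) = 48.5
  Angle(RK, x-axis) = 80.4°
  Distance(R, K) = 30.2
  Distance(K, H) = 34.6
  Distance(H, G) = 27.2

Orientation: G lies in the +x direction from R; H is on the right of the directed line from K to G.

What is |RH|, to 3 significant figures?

21.3

R is at the origin; R and G share the same y with |RG| = 48.5 and G in +x, so G = (48.5, 0). RK runs at 80.4° with |RK| = 30.2, so K = (5.04, 29.8). H is determined by |KH| = 34.6 and |HG| = 27.2 together: it lies at the intersection of circle(K, 34.6) and circle(G, 27.2). With |KG| = 52.7, the foot of the radical line on KG is 30.7 from K and the perpendicular offset is √(34.6² − 30.7²) = 16.0. Taking the right-of-KG solution: H = (21.3, -0.757).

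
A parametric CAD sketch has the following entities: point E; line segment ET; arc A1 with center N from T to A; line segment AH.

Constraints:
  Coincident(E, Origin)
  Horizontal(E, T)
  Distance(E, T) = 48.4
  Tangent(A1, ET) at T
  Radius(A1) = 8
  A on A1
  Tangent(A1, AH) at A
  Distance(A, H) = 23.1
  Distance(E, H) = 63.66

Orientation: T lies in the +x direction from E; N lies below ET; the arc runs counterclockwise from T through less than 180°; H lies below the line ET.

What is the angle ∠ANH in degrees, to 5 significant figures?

70.898°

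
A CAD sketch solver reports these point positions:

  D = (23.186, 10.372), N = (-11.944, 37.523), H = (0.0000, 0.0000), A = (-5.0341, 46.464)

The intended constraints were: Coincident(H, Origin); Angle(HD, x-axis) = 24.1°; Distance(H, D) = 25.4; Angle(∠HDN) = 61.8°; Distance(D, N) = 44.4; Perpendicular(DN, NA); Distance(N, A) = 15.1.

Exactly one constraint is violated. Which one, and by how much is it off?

Distance(N, A) = 15.1 — off by 3.80.

H = (0.00, 0.00) ✓; HD at 24.10° ✓; |HD| = 25.40 ✓; ∠HDN = 61.80° ✓; |DN| = 44.40 ✓; ∠(DN, NA) = 90.00° ✓; |NA| = 11.30 ✗.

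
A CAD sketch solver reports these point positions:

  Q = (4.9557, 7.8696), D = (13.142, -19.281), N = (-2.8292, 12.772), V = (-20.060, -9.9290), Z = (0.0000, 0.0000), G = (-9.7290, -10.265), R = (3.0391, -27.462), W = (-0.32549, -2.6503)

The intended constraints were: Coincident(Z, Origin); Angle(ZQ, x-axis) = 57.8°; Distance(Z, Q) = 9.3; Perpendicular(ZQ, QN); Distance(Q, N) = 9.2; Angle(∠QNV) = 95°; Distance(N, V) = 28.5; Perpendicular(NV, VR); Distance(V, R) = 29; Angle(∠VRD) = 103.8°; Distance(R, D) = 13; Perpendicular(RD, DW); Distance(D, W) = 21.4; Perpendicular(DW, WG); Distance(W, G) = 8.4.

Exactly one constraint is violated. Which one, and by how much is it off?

Distance(W, G) = 8.4 — off by 3.70.

Z = (0.00, 0.00) ✓; ZQ at 57.80° ✓; |ZQ| = 9.300 ✓; ∠(ZQ, QN) = 90.00° ✓; |QN| = 9.200 ✓; ∠QNV = 95.00° ✓; |NV| = 28.50 ✓; ∠(NV, VR) = 90.00° ✓; |VR| = 29.00 ✓; ∠VRD = 103.8° ✓; |RD| = 13.00 ✓; ∠(RD, DW) = 90.00° ✓; |DW| = 21.40 ✓; ∠(DW, WG) = 90.00° ✓; |WG| = 12.10 ✗.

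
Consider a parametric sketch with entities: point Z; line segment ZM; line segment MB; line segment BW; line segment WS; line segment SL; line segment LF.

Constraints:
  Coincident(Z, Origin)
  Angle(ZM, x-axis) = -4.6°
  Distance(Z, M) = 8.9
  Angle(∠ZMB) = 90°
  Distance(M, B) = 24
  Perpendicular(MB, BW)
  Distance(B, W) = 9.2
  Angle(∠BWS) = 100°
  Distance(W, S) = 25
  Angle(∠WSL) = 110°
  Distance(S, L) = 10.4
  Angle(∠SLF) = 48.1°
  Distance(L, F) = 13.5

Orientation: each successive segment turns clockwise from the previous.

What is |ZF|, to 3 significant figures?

7.56

∠WSL = 110.0° gives SL at 25.4° from the x-axis; with |SL| = 10.4, L = (4.82, 5.45). ∠SLF = 48.1° gives LF at -107° from the x-axis; with |LF| = 13.5, F = (0.984, -7.49). Then |ZF| = |F − Z| = 7.56.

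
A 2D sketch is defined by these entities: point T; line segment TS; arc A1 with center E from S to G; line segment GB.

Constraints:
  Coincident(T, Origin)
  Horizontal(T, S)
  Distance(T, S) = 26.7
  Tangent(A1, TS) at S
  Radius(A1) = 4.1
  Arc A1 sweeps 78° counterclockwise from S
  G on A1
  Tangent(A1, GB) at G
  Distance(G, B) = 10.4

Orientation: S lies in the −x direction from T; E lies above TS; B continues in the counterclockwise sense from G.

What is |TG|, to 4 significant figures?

22.92

T is at the origin; TS is horizontal with |TS| = 26.7 and S on the −x side, so S = (-26.70, 0.000). A1 meets TS tangentially, so ES is at right angles to TS, so E = S + (0, 4.1) = (-26.70, 4.100). On A1, S sits at bearing -90° from E; a 78° counterclockwise sweep puts G at bearing -12°, so G = E + 4.1·(cos -12°, sin -12°) = (-22.69, 3.248). Then |TG| = |G − T| = 22.92.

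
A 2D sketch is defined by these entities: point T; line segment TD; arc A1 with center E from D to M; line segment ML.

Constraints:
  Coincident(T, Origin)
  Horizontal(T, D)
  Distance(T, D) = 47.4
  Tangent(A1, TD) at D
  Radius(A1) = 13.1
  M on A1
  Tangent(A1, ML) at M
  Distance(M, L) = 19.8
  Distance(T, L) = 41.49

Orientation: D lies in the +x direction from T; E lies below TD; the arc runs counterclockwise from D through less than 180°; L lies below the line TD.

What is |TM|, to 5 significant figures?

36.079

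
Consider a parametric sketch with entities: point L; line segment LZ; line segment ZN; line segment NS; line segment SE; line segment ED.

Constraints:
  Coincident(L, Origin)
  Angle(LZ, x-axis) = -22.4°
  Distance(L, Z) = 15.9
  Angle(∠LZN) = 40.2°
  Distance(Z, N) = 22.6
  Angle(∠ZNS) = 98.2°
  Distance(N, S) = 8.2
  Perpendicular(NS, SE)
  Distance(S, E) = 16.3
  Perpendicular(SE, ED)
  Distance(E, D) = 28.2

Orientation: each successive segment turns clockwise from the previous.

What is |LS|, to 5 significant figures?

11.822

∠LZN = 40.2° gives ZN at -162.20° from the x-axis; with |ZN| = 22.6, N = (-6.8178, -12.968). ∠ZNS = 98.2° gives NS at 116.00° from the x-axis; with |NS| = 8.2, S = (-10.412, -5.5976). Then |LS| = |S − L| = 11.822.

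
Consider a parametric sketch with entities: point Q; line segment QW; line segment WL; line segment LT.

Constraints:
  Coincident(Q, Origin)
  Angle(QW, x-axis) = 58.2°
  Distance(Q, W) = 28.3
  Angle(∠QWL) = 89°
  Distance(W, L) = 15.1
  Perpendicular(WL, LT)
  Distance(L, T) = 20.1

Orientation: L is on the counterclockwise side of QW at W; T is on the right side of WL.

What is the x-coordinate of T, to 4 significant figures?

12.23

∠QWL = 89.0°, so WL runs at 58.2° + (180° − 89.0°) = 149.2° from the x-axis; with |WL| = 15.1, L = W + 15.1·(cos 149.2°, sin 149.2°) = (1.943, 31.78). WL is perpendicular to LT; with |LT| = 20.1 on the right of WL, T = L + 20.1·(0.5120, 0.8590) = (12.23, 49.05). So T.x = 12.23.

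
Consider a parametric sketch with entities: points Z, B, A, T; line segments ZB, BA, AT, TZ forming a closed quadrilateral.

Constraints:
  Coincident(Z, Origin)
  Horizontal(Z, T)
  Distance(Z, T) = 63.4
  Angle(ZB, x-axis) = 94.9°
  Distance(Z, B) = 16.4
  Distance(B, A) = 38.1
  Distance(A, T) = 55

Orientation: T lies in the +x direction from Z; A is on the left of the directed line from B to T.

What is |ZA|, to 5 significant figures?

49.608

Checks: ZB at 94.90° ✓; |BA| = 38.10 ✓; |AT| = 55.00 ✓.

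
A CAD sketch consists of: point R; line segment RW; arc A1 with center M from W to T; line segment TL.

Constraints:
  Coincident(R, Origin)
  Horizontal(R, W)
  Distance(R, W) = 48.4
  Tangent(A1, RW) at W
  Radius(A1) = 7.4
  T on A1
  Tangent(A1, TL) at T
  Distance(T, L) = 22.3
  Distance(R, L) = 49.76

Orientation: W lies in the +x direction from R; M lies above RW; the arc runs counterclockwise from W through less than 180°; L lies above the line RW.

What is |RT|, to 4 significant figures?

55.48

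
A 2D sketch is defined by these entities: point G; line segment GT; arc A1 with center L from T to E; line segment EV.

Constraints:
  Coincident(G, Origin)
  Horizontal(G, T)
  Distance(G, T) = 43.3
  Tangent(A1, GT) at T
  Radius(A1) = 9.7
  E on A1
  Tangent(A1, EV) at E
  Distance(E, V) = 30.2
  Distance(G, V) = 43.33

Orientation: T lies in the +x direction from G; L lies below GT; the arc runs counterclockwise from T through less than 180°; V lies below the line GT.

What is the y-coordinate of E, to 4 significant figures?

-6.740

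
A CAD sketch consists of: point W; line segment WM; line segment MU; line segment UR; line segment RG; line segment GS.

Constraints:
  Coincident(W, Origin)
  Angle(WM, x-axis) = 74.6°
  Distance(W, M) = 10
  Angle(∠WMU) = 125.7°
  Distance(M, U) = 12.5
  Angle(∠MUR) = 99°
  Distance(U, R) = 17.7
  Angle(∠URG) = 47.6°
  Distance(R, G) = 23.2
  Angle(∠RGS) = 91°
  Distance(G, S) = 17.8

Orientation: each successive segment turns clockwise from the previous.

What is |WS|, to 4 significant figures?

21.61

W is at the origin; WM runs at 74.6° with length 10.0, so M = (2.656, 9.641). ∠WMU = 125.7° gives MU at 20.30° from the x-axis; with |MU| = 12.5, U = (14.38, 13.98). ∠MUR = 99.0° gives UR at -60.70° from the x-axis; with |UR| = 17.7, R = (23.04, -1.458). ∠URG = 47.6° gives RG at 166.9° from the x-axis; with |RG| = 23.2, G = (0.4450, 3.800). ∠RGS = 91.0° gives GS at 77.90° from the x-axis; with |GS| = 17.8, S = (4.176, 21.20). Then |WS| = |S − W| = 21.61.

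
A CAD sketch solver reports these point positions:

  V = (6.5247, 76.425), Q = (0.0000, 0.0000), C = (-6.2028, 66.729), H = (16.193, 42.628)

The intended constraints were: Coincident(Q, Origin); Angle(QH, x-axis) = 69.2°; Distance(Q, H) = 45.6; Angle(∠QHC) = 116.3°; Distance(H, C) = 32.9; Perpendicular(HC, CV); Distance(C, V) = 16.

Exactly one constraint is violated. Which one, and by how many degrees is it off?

Perpendicular(HC, CV) — off by 5.60°.

Q = (0.00, 0.00) ✓; QH at 69.20° ✓; |QH| = 45.60 ✓; ∠QHC = 116.3° ✓; |HC| = 32.90 ✓; ∠(HC, CV) = 95.60° ✗; |CV| = 16.00 ✓.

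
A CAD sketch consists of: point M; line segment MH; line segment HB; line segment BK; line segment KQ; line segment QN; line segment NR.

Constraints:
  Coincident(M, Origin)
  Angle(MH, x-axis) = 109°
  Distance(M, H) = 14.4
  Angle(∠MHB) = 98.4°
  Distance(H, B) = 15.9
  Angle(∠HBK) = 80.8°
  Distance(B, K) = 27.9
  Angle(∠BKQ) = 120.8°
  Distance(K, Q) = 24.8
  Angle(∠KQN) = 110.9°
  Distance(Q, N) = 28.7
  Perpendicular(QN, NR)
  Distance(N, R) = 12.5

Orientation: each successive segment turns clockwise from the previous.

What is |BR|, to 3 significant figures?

38.3

M is at the origin; MH runs at 109.0° with length 14.4, so H = (-4.69, 13.6). ∠MHB = 98.4° gives HB at 27.4° from the x-axis; with |HB| = 15.9, B = (9.43, 20.9). ∠HBK = 80.8° gives BK at -71.8° from the x-axis; with |BK| = 27.9, K = (18.1, -5.57). ∠BKQ = 120.8° gives KQ at -131° from the x-axis; with |KQ| = 24.8, Q = (1.87, -24.3). ∠KQN = 110.9° gives QN at 160° from the x-axis; with |QN| = 28.7, N = (-25.1, -14.4). The perpendicularity gives NR at right angles to QN, so NR runs at 69.9°; with |NR| = 12.5, R = (-20.8, -2.69). Then |BR| = |R − B| = 38.3.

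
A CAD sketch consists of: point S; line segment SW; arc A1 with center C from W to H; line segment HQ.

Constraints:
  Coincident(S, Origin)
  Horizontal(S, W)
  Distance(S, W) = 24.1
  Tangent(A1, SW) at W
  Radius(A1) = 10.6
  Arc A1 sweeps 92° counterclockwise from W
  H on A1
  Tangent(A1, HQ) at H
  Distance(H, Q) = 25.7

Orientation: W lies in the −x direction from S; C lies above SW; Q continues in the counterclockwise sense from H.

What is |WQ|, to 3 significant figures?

37.9

S is at the origin; S and W share the same y with |SW| = 24.1 and W on the −x side, so W = (-24.1, 0.00). Since A1 is tangent to SW there, CW ⟂ SW, so C = W + (0, 10.6) = (-24.1, 10.6). On A1, W sits at bearing -90° from C; a 92° counterclockwise sweep puts H at bearing 2°, so H = C + 10.6·(cos 2°, sin 2°) = (-13.5, 11.0). A1 meets HQ tangentially, so CH is at right angles to HQ, so HQ runs along (−sin 2°, cos 2°); with |HQ| = 25.7, Q = (-14.4, 36.7). Then |WQ| = |Q − W| = 37.9.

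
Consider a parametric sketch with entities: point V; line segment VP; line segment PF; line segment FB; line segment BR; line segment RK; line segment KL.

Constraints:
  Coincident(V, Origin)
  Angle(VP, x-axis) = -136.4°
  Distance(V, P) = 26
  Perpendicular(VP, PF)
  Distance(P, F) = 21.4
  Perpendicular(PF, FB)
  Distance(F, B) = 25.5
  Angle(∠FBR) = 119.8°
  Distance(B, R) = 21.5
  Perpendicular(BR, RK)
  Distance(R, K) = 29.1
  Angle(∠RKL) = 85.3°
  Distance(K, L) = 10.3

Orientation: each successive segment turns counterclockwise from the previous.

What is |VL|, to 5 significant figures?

19.583

BR ⟂ RK, so RK runs at -166.20°; with |RK| = 29.1, K = (-18.993, -1.9040). ∠RKL = 85.3° gives KL at -71.500° from the x-axis; with |KL| = 10.3, L = (-15.724, -11.672). Then |VL| = |L − V| = 19.583.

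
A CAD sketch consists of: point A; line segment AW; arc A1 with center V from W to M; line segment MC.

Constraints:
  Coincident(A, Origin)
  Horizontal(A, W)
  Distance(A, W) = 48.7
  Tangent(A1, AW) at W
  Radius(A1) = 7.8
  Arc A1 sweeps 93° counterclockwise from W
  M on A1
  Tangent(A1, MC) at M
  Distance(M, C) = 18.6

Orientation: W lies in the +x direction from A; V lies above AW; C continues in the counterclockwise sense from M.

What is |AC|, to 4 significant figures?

61.64

On A1, W sits at bearing -90° from V; a 93° counterclockwise sweep puts M at bearing 3°, so M = V + 7.8·(cos 3°, sin 3°) = (56.49, 8.208). The tangent condition forces VM to be normal to MC, so MC runs along (−sin 3°, cos 3°); with |MC| = 18.6, C = (55.52, 26.78). Then |AC| = |C − A| = 61.64.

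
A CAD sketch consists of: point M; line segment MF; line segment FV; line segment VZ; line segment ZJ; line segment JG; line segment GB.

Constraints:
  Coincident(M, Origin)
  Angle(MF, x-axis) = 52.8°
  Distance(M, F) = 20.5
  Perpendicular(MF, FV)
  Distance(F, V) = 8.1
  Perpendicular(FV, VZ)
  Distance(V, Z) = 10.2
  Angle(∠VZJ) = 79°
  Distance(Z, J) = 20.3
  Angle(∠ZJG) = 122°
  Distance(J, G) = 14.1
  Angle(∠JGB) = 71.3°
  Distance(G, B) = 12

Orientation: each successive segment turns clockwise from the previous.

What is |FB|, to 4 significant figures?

8.802

∠ZJG = 122.0° gives JG at 73.80° from the x-axis; with |JG| = 14.1, G = (3.082, 31.98). ∠JGB = 71.3° gives GB at -34.90° from the x-axis; with |GB| = 12.0, B = (12.92, 25.11). Then |FB| = |B − F| = 8.802.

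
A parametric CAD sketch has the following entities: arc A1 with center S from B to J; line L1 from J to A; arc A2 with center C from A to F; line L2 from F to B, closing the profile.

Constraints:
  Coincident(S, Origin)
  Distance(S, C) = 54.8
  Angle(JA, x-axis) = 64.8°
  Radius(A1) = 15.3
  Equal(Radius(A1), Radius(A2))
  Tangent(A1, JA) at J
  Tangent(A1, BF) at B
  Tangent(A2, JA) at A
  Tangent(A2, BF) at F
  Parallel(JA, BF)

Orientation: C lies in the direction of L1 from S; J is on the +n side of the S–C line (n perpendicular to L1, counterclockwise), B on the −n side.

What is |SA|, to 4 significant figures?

56.90

The slot axis is L1's direction at 64.8°, so u = (cos 64.8°, sin 64.8°) = (0.4258, 0.9048) and n = (−sin 64.8°, cos 64.8°) = (-0.9048, 0.4258). S is at the origin and C lies 54.8 along u from S, so C = 54.8·u = (23.33, 49.58). Tangency of A1 to both parallel lines with radius 15.3 puts J and B at S ± 15.3·n: J = (-13.84, 6.514), B = (13.84, -6.514). Equal radii place A and F the same way about C: A = C + 15.3·n = (9.489, 56.10), F = C − 15.3·n = (37.18, 43.07). Then |SA| = |A − S| = 56.90.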